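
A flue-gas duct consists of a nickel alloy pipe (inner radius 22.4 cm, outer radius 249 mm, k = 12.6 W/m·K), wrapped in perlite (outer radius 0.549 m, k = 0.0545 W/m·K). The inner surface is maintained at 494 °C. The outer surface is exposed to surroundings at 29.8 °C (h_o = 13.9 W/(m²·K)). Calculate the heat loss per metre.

Q' = 199 W/m

Treat each layer as a resistance in series:
  R'_nickel alloy = ln(0.249/0.224)/(2πk) = 0.1058/(2π·12.6) = 0.001336 m·K/W
  R'_perlite = ln(0.549/0.249)/(2πk) = 0.7906/(2π·0.0545) = 2.309 m·K/W
  R'_conv,out = 1/(2πr h) = 1/(2π·0.549·13.9) = 0.02086 m·K/W
ΣR = 0.001336 + 2.309 + 0.02086 = 2.331 m·K/W
Q' = ΔT/ΣR = (494 °C − 29.8 °C)/2.331 = 199 W/m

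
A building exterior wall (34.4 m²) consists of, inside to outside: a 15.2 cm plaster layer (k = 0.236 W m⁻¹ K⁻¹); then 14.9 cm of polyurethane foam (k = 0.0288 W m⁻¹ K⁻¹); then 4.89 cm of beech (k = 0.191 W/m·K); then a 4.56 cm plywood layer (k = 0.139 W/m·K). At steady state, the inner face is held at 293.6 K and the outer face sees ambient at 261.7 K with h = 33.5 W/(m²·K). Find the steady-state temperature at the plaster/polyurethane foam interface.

T = 290.4 K

Resistance network (inner→outer):
  R_plaster = L/(kA) = 0.152/(0.236·34.4) = 0.01872 K/W
  R_polyurethane foam = L/(kA) = 0.149/(0.0288·34.4) = 0.1504 K/W
  R_beech = L/(kA) = 0.0489/(0.191·34.4) = 0.007442 K/W
  R_plywood = L/(kA) = 0.0456/(0.139·34.4) = 0.009537 K/W
  R_conv,out = 1/(hA) = 1/(33.5·34.4) = 8.678×10^-4 K/W
ΣR = 0.01872 + 0.1504 + 0.007442 + 0.009537 + 8.678×10^-4 = 0.1870 K/W
Q = ΔT/ΣR = (293.6 K − 261.7 K)/0.1870 = 170.6 W
From the inner boundary to the plaster/polyurethane foam interface, ΣR_partial = 0.01872 K/W.
T_interface = T_in − Q·ΣR_partial = 293.6 K − (170.6)(0.01872) = 290.4 K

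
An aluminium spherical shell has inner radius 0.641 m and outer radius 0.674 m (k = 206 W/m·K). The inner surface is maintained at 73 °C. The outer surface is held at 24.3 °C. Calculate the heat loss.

Q = 1.65×10^6 W

Q = 4πk·ΔT/(1/r₁ − 1/r₂) = 4π × 206 × 48.7 / (1/0.641 − 1/0.674) = 1.65×10^6 W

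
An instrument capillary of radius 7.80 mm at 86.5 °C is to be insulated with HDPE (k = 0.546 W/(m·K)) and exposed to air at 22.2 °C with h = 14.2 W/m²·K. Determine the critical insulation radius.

r_cr = 3.85 cm

For a cylinder, r_cr = k_ins/h = 0.546/14.2 = 0.0385 m = 3.85 cm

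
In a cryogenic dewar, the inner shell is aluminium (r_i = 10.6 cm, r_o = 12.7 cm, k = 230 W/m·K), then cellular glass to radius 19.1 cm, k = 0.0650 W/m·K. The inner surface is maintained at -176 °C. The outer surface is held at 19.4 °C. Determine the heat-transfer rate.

Q = 60.5 W

Treat each layer as a resistance in series:
  R_aluminium = (1/0.106 − 1/0.127)/(4πk) = 1.560/(4π·230) = 5.397×10^-4 K/W
  R_cellular glass = (1/0.127 − 1/0.191)/(4πk) = 2.638/(4π·0.0650) = 3.230 K/W
ΣR = 5.397×10^-4 + 3.230 = 3.231 K/W
Q = ΔT/ΣR = (-176 °C − 19.4 °C)/3.231 = -60.5 W
(Negative Q ⇒ heat flows inward; heat gain = 60.5 W.)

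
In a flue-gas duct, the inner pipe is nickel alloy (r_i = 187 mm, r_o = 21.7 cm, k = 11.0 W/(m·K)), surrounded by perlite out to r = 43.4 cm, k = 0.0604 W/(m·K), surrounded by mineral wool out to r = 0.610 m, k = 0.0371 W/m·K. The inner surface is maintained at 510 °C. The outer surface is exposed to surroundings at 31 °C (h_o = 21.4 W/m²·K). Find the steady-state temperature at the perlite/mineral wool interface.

T = 245 °C

Series thermal resistances, inner to outer:
  R'_nickel alloy = ln(0.217/0.187)/(2πk) = 0.1488/(2π·11.0) = 0.002153 m·K/W
  R'_perlite = ln(0.434/0.217)/(2πk) = 0.6931/(2π·0.0604) = 1.826 m·K/W
  R'_mineral wool = ln(0.610/0.434)/(2πk) = 0.3404/(2π·0.0371) = 1.460 m·K/W
  R'_conv,out = 1/(2πr h) = 1/(2π·0.610·21.4) = 0.01219 m·K/W
ΣR = 0.002153 + 1.826 + 1.460 + 0.01219 = 3.300 m·K/W
Q' = ΔT/ΣR = (510 °C − 31 °C)/3.300 = 145.2 W/m
From the inner boundary to the perlite/mineral wool interface, ΣR_partial = 1.828 m·K/W.
T_interface = T_in − Q'·ΣR_partial = 510 °C − (145.2)(1.828) = 245 °C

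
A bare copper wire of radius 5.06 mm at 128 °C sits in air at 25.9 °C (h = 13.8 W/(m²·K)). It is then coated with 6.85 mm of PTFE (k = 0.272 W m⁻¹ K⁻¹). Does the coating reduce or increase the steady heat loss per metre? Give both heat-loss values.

increases: 44.8 → 69.5 W/m

Critical radius for a cylinder: r_cr = k/h = 0.0197 m = 1.97 cm.
Outer radius after coating: r₂ = 0.00506 + 0.00685 = 0.01191 m.
Since r₁ < r_cr and r₂ ≤ r_cr, the coating moves toward the maximum at r_cr — heat loss rises.
Bare: R = 1/(2πr₁h) = 2.279 m·K/W; Q = 102.1/2.279 = 44.8 W/m.
Coated: R = R_cond + R_conv = 1.469 m·K/W; Q = 102.1/1.469 = 69.5 W/m.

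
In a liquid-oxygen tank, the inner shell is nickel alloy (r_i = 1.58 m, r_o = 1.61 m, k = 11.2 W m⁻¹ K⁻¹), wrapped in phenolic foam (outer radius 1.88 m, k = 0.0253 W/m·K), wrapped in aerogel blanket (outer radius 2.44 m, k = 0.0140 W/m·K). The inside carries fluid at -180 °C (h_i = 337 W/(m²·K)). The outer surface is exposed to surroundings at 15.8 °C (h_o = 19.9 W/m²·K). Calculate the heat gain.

Q = 201 W

Series thermal resistances, inner to outer:
  R_conv,in = 1/(4πr²h) = 1/(4π·1.58²·337) = 9.459×10^-5 K/W
  R_nickel alloy = (1/1.58 − 1/1.61)/(4πk) = 0.01179/(4π·11.2) = 8.379×10^-5 K/W
  R_phenolic foam = (1/1.61 − 1/1.88)/(4πk) = 0.08920/(4π·0.0253) = 0.2806 K/W
  R_aerogel blanket = (1/1.88 − 1/2.44)/(4πk) = 0.1221/(4π·0.0140) = 0.6939 K/W
  R_conv,out = 1/(4πr²h) = 1/(4π·2.44²·19.9) = 6.717×10^-4 K/W
ΣR = 9.459×10^-5 + 8.379×10^-5 + 0.2806 + 0.6939 + 6.717×10^-4 = 0.9754 K/W
Q = ΔT/ΣR = (-180 °C − 15.8 °C)/0.9754 = -201 W
(Negative Q ⇒ heat flows inward; heat gain = 201 W.)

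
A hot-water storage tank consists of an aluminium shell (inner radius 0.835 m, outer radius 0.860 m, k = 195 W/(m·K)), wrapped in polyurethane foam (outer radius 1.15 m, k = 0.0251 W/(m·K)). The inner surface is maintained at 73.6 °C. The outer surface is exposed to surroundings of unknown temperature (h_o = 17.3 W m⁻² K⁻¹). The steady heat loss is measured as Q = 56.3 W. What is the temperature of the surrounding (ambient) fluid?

Sum the resistances:
  R_aluminium = (1/0.835 − 1/0.860)/(4πk) = 0.03481/(4π·195) = 1.421×10^-5 K/W
  R_polyurethane foam = (1/0.860 − 1/1.15)/(4πk) = 0.2932/(4π·0.0251) = 0.9296 K/W
  R_conv,out = 1/(4πr²h) = 1/(4π·1.15²·17.3) = 0.003478 K/W
ΣR = 0.9331 K/W
ΔT = Q·ΣR = 56.3 × 0.9331 = 52.53 K
Heat flows outward, so T_out = T_in − ΔT = 73.6 − 52.53 = 21.1 °C

T_out = 21.1 °C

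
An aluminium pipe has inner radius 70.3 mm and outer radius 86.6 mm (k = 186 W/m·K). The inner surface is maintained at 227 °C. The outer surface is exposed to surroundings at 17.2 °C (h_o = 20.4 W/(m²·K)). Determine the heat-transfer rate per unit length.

Q' = 2.32 kW/m

Treat each layer as a resistance in series:
  R'_aluminium = ln(0.0866/0.0703)/(2πk) = 0.2085/(2π·186) = 1.784×10^-4 m·K/W
  R'_conv,out = 1/(2πr h) = 1/(2π·0.0866·20.4) = 0.09009 m·K/W
ΣR = 1.784×10^-4 + 0.09009 = 0.09027 m·K/W
Q' = ΔT/ΣR = (227 °C − 17.2 °C)/0.09027 = 2320 W/m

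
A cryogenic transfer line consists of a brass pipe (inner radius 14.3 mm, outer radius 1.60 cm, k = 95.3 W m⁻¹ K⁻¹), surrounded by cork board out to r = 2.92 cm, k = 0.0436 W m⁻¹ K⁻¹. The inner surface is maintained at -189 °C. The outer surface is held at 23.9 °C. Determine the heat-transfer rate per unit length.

Resistance network (inner→outer):
  R'_brass = ln(0.0160/0.0143)/(2πk) = 0.1123/(2π·95.3) = 1.876×10^-4 m·K/W
  R'_cork board = ln(0.0292/0.0160)/(2πk) = 0.6016/(2π·0.0436) = 2.196 m·K/W
ΣR = 1.876×10^-4 + 2.196 = 2.196 m·K/W
Q' = ΔT/ΣR = (-189 °C − 23.9 °C)/2.196 = -96.9 W/m
(Negative Q' ⇒ heat flows inward; heat gain = 96.9 W/m.)

Q' = 96.9 W/m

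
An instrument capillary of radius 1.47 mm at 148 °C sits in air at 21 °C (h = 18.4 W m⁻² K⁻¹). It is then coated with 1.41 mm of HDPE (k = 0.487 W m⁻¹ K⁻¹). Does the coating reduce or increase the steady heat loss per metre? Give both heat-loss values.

Critical radius for a cylinder: r_cr = k/h = 0.0265 m = 2.65 cm.
Outer radius after coating: r₂ = 0.00147 + 0.00141 = 0.00288 m.
Since r₁ < r_cr and r₂ ≤ r_cr, the coating moves toward the maximum at r_cr — heat loss rises.
Bare: R = 1/(2πr₁h) = 5.884 m·K/W; Q = 127/5.884 = 21.6 W/m.
Coated: R = R_cond + R_conv = 3.223 m·K/W; Q = 127/3.223 = 39.4 W/m.

increases: 21.6 → 39.4 W/m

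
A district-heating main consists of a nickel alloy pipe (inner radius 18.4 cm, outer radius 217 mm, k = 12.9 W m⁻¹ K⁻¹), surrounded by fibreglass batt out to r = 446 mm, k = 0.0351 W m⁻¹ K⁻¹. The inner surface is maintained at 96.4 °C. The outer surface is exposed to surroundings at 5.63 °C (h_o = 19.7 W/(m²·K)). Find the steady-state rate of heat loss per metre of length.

Q' = 27.6 W/m

Treat each layer as a resistance in series:
  R'_nickel alloy = ln(0.217/0.184)/(2πk) = 0.1650/(2π·12.9) = 0.002035 m·K/W
  R'_fibreglass batt = ln(0.446/0.217)/(2πk) = 0.7204/(2π·0.0351) = 3.267 m·K/W
  R'_conv,out = 1/(2πr h) = 1/(2π·0.446·19.7) = 0.01811 m·K/W
ΣR = 0.002035 + 3.267 + 0.01811 = 3.287 m·K/W
Q' = ΔT/ΣR = (96.4 °C − 5.63 °C)/3.287 = 27.6 W/m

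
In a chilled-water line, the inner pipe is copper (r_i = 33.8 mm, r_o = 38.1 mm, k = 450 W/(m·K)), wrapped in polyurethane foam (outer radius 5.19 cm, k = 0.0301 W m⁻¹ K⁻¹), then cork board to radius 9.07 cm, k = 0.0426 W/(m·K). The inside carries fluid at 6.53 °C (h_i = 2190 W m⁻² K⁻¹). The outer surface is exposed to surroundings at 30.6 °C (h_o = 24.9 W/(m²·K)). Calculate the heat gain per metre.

Q' = 6.35 W/m

Treat each layer as a resistance in series:
  R'_conv,in = 1/(2πr h) = 1/(2π·0.0338·2190) = 0.002150 m·K/W
  R'_copper = ln(0.0381/0.0338)/(2πk) = 0.1198/(2π·450) = 4.235×10^-5 m·K/W
  R'_polyurethane foam = ln(0.0519/0.0381)/(2πk) = 0.3091/(2π·0.0301) = 1.634 m·K/W
  R'_cork board = ln(0.0907/0.0519)/(2πk) = 0.5582/(2π·0.0426) = 2.086 m·K/W
  R'_conv,out = 1/(2πr h) = 1/(2π·0.0907·24.9) = 0.07047 m·K/W
ΣR = 0.002150 + 4.235×10^-5 + 1.634 + 2.086 + 0.07047 = 3.793 m·K/W
Q' = ΔT/ΣR = (6.53 °C − 30.6 °C)/3.793 = -6.35 W/m
(Negative Q' ⇒ heat flows inward; heat gain = 6.35 W/m.)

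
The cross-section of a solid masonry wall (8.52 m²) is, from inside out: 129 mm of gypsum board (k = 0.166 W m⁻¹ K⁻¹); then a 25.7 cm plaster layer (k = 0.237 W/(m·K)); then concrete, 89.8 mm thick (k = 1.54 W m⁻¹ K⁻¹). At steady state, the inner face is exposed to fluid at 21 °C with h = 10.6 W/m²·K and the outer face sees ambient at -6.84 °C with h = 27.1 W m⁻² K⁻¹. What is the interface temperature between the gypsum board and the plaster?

T = 9.17 °C

Series thermal resistances, inner to outer:
  R_conv,in = 1/(hA) = 1/(10.6·8.52) = 0.01107 K/W
  R_gypsum board = L/(kA) = 0.129/(0.166·8.52) = 0.09121 K/W
  R_plaster = L/(kA) = 0.257/(0.237·8.52) = 0.1273 K/W
  R_concrete = L/(kA) = 0.0898/(1.54·8.52) = 0.006844 K/W
  R_conv,out = 1/(hA) = 1/(27.1·8.52) = 0.004331 K/W
ΣR = 0.01107 + 0.09121 + 0.1273 + 0.006844 + 0.004331 = 0.2408 K/W
Q = ΔT/ΣR = (21 °C − -6.84 °C)/0.2408 = 115.6 W
From the inner boundary to the gypsum board/plaster interface, ΣR_partial = 0.1023 K/W.
T_interface = T_in − Q·ΣR_partial = 21 °C − (115.6)(0.1023) = 9.17 °C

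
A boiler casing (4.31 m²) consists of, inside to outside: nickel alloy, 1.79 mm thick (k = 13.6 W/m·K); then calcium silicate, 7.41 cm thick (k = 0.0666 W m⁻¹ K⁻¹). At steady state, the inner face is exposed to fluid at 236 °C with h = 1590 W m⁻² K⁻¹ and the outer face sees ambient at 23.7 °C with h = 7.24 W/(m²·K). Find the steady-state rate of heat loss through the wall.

Q = 731 W

Treat each layer as a resistance in series:
  R_conv,in = 1/(hA) = 1/(1590·4.31) = 1.459×10^-4 K/W
  R_nickel alloy = L/(kA) = 0.00179/(13.6·4.31) = 3.054×10^-5 K/W
  R_calcium silicate = L/(kA) = 0.0741/(0.0666·4.31) = 0.2581 K/W
  R_conv,out = 1/(hA) = 1/(7.24·4.31) = 0.03205 K/W
ΣR = 1.459×10^-4 + 3.054×10^-5 + 0.2581 + 0.03205 = 0.2903 K/W
Q = ΔT/ΣR = (236 °C − 23.7 °C)/0.2903 = 731 W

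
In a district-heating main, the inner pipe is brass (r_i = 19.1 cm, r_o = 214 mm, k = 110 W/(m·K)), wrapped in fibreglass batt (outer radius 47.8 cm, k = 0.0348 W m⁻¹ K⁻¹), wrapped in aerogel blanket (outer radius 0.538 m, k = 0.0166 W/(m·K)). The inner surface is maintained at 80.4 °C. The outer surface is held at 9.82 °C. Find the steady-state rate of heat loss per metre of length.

Q' = 14.7 W/m

Treat each layer as a resistance in series:
  R'_brass = ln(0.214/0.191)/(2πk) = 0.1137/(2π·110) = 1.645×10^-4 m·K/W
  R'_fibreglass batt = ln(0.478/0.214)/(2πk) = 0.8036/(2π·0.0348) = 3.675 m·K/W
  R'_aerogel blanket = ln(0.538/0.478)/(2πk) = 0.1182/(2π·0.0166) = 1.134 m·K/W
ΣR = 1.645×10^-4 + 3.675 + 1.134 = 4.809 m·K/W
Q' = ΔT/ΣR = (80.4 °C − 9.82 °C)/4.809 = 14.7 W/m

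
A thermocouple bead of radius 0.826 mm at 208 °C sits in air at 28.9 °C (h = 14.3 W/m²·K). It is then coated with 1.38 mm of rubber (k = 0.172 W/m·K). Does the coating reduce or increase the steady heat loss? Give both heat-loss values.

increases: 0.0220 → 0.120 W

Critical radius for a sphere: r_cr = 2k/h = 0.0241 m = 2.41 cm.
Outer radius after coating: r₂ = 8.26×10^-4 + 0.00138 = 0.002206 m.
Since r₁ < r_cr and r₂ ≤ r_cr, the coating moves toward the maximum at r_cr — heat loss rises.
Bare: R = 1/(4πr₁²h) = 8156 K/W; Q = 179.1/8156 = 0.0220 W.
Coated: R = R_cond + R_conv = 1494 K/W; Q = 179.1/1494 = 0.120 W.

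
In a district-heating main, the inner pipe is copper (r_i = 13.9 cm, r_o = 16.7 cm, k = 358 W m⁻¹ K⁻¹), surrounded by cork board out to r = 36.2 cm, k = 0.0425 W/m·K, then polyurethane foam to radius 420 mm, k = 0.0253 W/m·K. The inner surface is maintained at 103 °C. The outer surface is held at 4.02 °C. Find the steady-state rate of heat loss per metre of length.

Q' = 25.8 W/m

Resistance network (inner→outer):
  R'_copper = ln(0.167/0.139)/(2πk) = 0.1835/(2π·358) = 8.159×10^-5 m·K/W
  R'_cork board = ln(0.362/0.167)/(2πk) = 0.7737/(2π·0.0425) = 2.897 m·K/W
  R'_polyurethane foam = ln(0.420/0.362)/(2πk) = 0.1486/(2π·0.0253) = 0.9349 m·K/W
ΣR = 8.159×10^-5 + 2.897 + 0.9349 = 3.832 m·K/W
Q' = ΔT/ΣR = (103 °C − 4.02 °C)/3.832 = 25.8 W/m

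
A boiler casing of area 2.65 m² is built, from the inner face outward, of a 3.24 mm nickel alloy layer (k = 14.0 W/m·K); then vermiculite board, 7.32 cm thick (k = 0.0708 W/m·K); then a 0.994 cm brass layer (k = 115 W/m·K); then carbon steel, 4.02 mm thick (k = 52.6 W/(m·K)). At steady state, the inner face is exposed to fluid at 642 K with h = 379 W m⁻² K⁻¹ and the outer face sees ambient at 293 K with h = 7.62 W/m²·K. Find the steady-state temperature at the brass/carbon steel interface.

Resistance network (inner→outer):
  R_conv,in = 1/(hA) = 1/(379·2.65) = 9.957×10^-4 K/W
  R_nickel alloy = L/(kA) = 0.00324/(14.0·2.65) = 8.733×10^-5 K/W
  R_vermiculite board = L/(kA) = 0.0732/(0.0708·2.65) = 0.3902 K/W
  R_brass = L/(kA) = 0.00994/(115·2.65) = 3.262×10^-5 K/W
  R_carbon steel = L/(kA) = 0.00402/(52.6·2.65) = 2.884×10^-5 K/W
  R_conv,out = 1/(hA) = 1/(7.62·2.65) = 0.04952 K/W
ΣR = 9.957×10^-4 + 8.733×10^-5 + 0.3902 + 3.262×10^-5 + 2.884×10^-5 + 0.04952 = 0.4409 K/W
Q = ΔT/ΣR = (642 K − 293 K)/0.4409 = 791.6 W
From the inner boundary to the brass/carbon steel interface, ΣR_partial = 0.3913 K/W.
T_interface = T_in − Q·ΣR_partial = 642 K − (791.6)(0.3913) = 332.2 K

T = 332.2 K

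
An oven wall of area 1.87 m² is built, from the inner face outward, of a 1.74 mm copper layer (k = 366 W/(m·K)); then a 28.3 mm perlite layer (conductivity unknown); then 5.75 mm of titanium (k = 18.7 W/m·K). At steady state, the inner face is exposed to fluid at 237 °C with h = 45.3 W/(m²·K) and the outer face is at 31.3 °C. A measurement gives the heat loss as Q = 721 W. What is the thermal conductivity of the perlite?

ΣR = ΔT/Q = |237 − 31.3|/721 = 0.2853 K/W
Known resistances:
  R_conv,in = 1/(hA) = 1/(45.3·1.87) = 0.01180 K/W
  R_copper = L/(kA) = 0.00174/(366·1.87) = 2.542×10^-6 K/W
  R_titanium = L/(kA) = 0.00575/(18.7·1.87) = 1.644×10^-4 K/W
R_perlite = ΣR − ΣR_known = 0.2853 − 0.01197 = 0.2733 K/W
L/(kA) = 0.2733 ⇒ k = 0.0283/(0.2733·1.87) = 0.0554 W/m·K

k = 0.0554 W/m·K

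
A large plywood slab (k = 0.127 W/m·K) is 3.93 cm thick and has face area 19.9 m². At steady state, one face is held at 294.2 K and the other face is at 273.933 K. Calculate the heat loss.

Q = kA·ΔT/L = 0.127 × 19.9 × |294.2 K − 273.933 K| / 0.0393 = 1300 W

Q = 1300 W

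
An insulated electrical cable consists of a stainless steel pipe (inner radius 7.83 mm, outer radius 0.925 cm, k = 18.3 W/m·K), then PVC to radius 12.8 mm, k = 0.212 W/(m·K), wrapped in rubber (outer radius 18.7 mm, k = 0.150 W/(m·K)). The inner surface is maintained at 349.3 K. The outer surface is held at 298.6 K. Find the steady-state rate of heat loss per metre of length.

Series thermal resistances, inner to outer:
  R'_stainless steel = ln(0.00925/0.00783)/(2πk) = 0.1667/(2π·18.3) = 0.001449 m·K/W
  R'_PVC = ln(0.0128/0.00925)/(2πk) = 0.3248/(2π·0.212) = 0.2439 m·K/W
  R'_rubber = ln(0.0187/0.0128)/(2πk) = 0.3791/(2π·0.150) = 0.4022 m·K/W
ΣR = 0.001449 + 0.2439 + 0.4022 = 0.6475 m·K/W
Q' = ΔT/ΣR = (349.3 K − 298.6 K)/0.6475 = 78.3 W/m

Q' = 78.3 W/m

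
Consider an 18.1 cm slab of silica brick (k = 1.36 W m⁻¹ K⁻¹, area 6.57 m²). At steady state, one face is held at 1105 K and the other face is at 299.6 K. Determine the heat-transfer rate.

Q = 39.8 kW

Q = kA·ΔT/L = 1.36 × 6.57 × |1105 K − 299.6 K| / 0.181 = 39800 W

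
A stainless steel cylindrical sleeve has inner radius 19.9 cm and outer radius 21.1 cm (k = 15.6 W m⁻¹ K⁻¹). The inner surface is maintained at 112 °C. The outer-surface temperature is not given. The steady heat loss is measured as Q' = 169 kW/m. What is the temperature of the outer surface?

Sum the resistances:
  R'_stainless steel = ln(0.211/0.199)/(2πk) = 0.05855/(2π·15.6) = 5.974×10^-4 m·K/W
ΣR = 5.974×10^-4 m·K/W
ΔT = Q'·ΣR = 1.69×10^5 × 5.974×10^-4 = 101.0 K
Heat flows outward, so T_out = T_in − ΔT = 112 − 101.0 = 11.0 °C

T_out = 11.0 °C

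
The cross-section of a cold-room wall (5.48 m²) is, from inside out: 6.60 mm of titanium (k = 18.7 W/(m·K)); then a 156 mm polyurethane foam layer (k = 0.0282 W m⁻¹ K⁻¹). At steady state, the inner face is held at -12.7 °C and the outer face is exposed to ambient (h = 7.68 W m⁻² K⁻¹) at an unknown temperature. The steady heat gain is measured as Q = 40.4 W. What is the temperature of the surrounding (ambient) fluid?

Series resistances:
  R_titanium = L/(kA) = 0.00660/(18.7·5.48) = 6.441×10^-5 K/W
  R_polyurethane foam = L/(kA) = 0.156/(0.0282·5.48) = 1.009 K/W
  R_conv,out = 1/(hA) = 1/(7.68·5.48) = 0.02376 K/W
ΣR = 1.033 K/W
ΔT = Q·ΣR = 40.4 × 1.033 = 41.73 K
Heat flows inward, so T_out = T_in + ΔT = -12.7 + 41.73 = 29.0 °C

T_out = 29.0 °C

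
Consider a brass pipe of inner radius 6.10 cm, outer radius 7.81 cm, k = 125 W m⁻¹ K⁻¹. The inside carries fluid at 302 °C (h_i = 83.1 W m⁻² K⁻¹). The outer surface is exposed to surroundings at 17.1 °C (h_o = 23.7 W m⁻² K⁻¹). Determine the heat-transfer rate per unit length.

Q' = 2.42 kW/m

Resistance network (inner→outer):
  R'_conv,in = 1/(2πr h) = 1/(2π·0.0610·83.1) = 0.03140 m·K/W
  R'_brass = ln(0.0781/0.0610)/(2πk) = 0.2471/(2π·125) = 3.146×10^-4 m·K/W
  R'_conv,out = 1/(2πr h) = 1/(2π·0.0781·23.7) = 0.08598 m·K/W
ΣR = 0.03140 + 3.146×10^-4 + 0.08598 = 0.1177 m·K/W
Q' = ΔT/ΣR = (302 °C − 17.1 °C)/0.1177 = 2420 W/m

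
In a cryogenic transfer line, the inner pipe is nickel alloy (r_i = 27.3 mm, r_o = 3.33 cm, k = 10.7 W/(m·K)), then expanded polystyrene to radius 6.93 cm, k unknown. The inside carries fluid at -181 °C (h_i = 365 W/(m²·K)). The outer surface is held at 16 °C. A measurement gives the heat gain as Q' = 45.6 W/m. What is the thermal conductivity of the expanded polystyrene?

ΣR = ΔT/Q' = |-181 − 16|/45.6 = 4.320 m·K/W
Known resistances:
  R'_conv,in = 1/(2πr h) = 1/(2π·0.0273·365) = 0.01597 m·K/W
  R'_nickel alloy = ln(0.0333/0.0273)/(2πk) = 0.1987/(2π·10.7) = 0.002955 m·K/W
R_expanded polystyrene = ΣR − ΣR_known = 4.320 − 0.01893 = 4.301 m·K/W
ln(r₂/r₁)/(2πk) = 4.301 ⇒ k = 0.7329/(2π·4.301) = 0.0271 W/m·K

k = 0.0271 W/m·K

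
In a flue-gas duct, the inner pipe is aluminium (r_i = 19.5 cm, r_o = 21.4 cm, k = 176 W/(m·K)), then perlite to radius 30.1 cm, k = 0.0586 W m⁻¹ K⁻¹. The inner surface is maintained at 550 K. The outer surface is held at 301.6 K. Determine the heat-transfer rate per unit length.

Q' = 268 W/m

Treat each layer as a resistance in series:
  R'_aluminium = ln(0.214/0.195)/(2πk) = 0.09298/(2π·176) = 8.408×10^-5 m·K/W
  R'_perlite = ln(0.301/0.214)/(2πk) = 0.3411/(2π·0.0586) = 0.9265 m·K/W
ΣR = 8.408×10^-5 + 0.9265 = 0.9266 m·K/W
Q' = ΔT/ΣR = (550 K − 301.6 K)/0.9266 = 268 W/m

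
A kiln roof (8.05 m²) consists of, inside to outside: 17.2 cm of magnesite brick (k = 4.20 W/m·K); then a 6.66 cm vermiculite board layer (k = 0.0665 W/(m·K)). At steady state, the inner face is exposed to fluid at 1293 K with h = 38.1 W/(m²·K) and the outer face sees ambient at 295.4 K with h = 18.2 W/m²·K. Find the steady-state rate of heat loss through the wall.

Resistance network (inner→outer):
  R_conv,in = 1/(hA) = 1/(38.1·8.05) = 0.003260 K/W
  R_magnesite brick = L/(kA) = 0.172/(4.20·8.05) = 0.005087 K/W
  R_vermiculite board = L/(kA) = 0.0666/(0.0665·8.05) = 0.1244 K/W
  R_conv,out = 1/(hA) = 1/(18.2·8.05) = 0.006825 K/W
ΣR = 0.003260 + 0.005087 + 0.1244 + 0.006825 = 0.1396 K/W
Q = ΔT/ΣR = (1293 K − 295.4 K)/0.1396 = 7150 W

Q = 7150 W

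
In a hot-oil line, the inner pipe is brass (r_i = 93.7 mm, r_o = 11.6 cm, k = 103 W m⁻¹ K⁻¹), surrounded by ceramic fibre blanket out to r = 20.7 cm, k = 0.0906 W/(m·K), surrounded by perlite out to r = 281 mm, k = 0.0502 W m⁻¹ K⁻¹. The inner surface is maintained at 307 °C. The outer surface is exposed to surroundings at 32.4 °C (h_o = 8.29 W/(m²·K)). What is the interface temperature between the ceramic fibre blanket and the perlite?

Resistance network (inner→outer):
  R'_brass = ln(0.116/0.0937)/(2πk) = 0.2135/(2π·103) = 3.299×10^-4 m·K/W
  R'_ceramic fibre blanket = ln(0.207/0.116)/(2πk) = 0.5791/(2π·0.0906) = 1.017 m·K/W
  R'_perlite = ln(0.281/0.207)/(2πk) = 0.3056/(2π·0.0502) = 0.9690 m·K/W
  R'_conv,out = 1/(2πr h) = 1/(2π·0.281·8.29) = 0.06832 m·K/W
ΣR = 3.299×10^-4 + 1.017 + 0.9690 + 0.06832 = 2.055 m·K/W
Q' = ΔT/ΣR = (307 °C − 32.4 °C)/2.055 = 133.6 W/m
From the inner boundary to the ceramic fibre blanket/perlite interface, ΣR_partial = 1.017 m·K/W.
T_interface = T_in − Q'·ΣR_partial = 307 °C − (133.6)(1.017) = 171 °C

T = 171 °C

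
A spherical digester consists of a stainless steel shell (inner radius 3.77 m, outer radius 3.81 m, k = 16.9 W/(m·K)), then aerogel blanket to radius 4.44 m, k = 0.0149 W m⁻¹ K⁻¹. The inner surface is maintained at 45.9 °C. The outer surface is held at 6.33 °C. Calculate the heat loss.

Series thermal resistances, inner to outer:
  R_stainless steel = (1/3.77 − 1/3.81)/(4πk) = 0.002785/(4π·16.9) = 1.311×10^-5 K/W
  R_aerogel blanket = (1/3.81 − 1/4.44)/(4πk) = 0.03724/(4π·0.0149) = 0.1989 K/W
ΣR = 1.311×10^-5 + 0.1989 = 0.1989 K/W
Q = ΔT/ΣR = (45.9 °C − 6.33 °C)/0.1989 = 199 W

Q = 199 W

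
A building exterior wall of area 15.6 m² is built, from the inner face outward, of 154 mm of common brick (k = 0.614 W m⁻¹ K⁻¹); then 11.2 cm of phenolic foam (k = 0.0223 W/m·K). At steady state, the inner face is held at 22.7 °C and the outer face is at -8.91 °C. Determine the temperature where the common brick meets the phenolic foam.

Resistance network (inner→outer):
  R_common brick = L/(kA) = 0.154/(0.614·15.6) = 0.01608 K/W
  R_phenolic foam = L/(kA) = 0.112/(0.0223·15.6) = 0.3220 K/W
ΣR = 0.01608 + 0.3220 = 0.3381 K/W
Q = ΔT/ΣR = (22.7 °C − -8.91 °C)/0.3381 = 93.49 W
From the inner boundary to the common brick/phenolic foam interface, ΣR_partial = 0.01608 K/W.
T_interface = T_in − Q·ΣR_partial = 22.7 °C − (93.49)(0.01608) = 21.2 °C

T = 21.2 °C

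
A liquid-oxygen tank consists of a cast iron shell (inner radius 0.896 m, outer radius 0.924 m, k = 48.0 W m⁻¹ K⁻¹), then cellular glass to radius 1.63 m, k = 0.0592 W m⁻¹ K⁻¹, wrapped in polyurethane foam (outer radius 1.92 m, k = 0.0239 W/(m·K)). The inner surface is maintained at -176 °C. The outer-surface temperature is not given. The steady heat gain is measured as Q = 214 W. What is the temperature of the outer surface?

Series resistances:
  R_cast iron = (1/0.896 − 1/0.924)/(4πk) = 0.03382/(4π·48.0) = 5.607×10^-5 K/W
  R_cellular glass = (1/0.924 − 1/1.63)/(4πk) = 0.4688/(4π·0.0592) = 0.6301 K/W
  R_polyurethane foam = (1/1.63 − 1/1.92)/(4πk) = 0.09266/(4π·0.0239) = 0.3085 K/W
ΣR = 0.9387 K/W
ΔT = Q·ΣR = 214 × 0.9387 = 200.9 K
Heat flows inward, so T_out = T_in + ΔT = -176 + 200.9 = 24.9 °C

T_out = 24.9 °C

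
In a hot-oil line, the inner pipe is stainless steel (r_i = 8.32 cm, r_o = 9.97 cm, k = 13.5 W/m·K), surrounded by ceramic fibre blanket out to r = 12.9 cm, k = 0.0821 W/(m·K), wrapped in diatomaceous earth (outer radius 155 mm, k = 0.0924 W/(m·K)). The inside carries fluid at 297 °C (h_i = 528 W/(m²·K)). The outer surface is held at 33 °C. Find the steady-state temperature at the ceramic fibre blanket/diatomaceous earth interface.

Series thermal resistances, inner to outer:
  R'_conv,in = 1/(2πr h) = 1/(2π·0.0832·528) = 0.003623 m·K/W
  R'_stainless steel = ln(0.0997/0.0832)/(2πk) = 0.1809/(2π·13.5) = 0.002133 m·K/W
  R'_ceramic fibre blanket = ln(0.129/0.0997)/(2πk) = 0.2576/(2π·0.0821) = 0.4995 m·K/W
  R'_diatomaceous earth = ln(0.155/0.129)/(2πk) = 0.1836/(2π·0.0924) = 0.3163 m·K/W
ΣR = 0.003623 + 0.002133 + 0.4995 + 0.3163 = 0.8216 m·K/W
Q' = ΔT/ΣR = (297 °C − 33 °C)/0.8216 = 321.3 W/m
From the inner boundary to the ceramic fibre blanket/diatomaceous earth interface, ΣR_partial = 0.5053 m·K/W.
T_interface = T_in − Q'·ΣR_partial = 297 °C − (321.3)(0.5053) = 135 °C

T = 135 °C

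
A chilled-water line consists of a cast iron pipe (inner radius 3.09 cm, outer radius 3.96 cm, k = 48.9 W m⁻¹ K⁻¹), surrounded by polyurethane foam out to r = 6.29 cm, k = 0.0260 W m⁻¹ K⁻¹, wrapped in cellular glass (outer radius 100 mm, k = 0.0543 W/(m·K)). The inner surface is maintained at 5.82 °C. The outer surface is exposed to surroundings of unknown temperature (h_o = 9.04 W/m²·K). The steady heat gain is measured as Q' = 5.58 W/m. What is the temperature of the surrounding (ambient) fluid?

T_out = 30.2 °C

Sum the resistances:
  R'_cast iron = ln(0.0396/0.0309)/(2πk) = 0.2481/(2π·48.9) = 8.074×10^-4 m·K/W
  R'_polyurethane foam = ln(0.0629/0.0396)/(2πk) = 0.4627/(2π·0.0260) = 2.832 m·K/W
  R'_cellular glass = ln(0.100/0.0629)/(2πk) = 0.4636/(2π·0.0543) = 1.359 m·K/W
  R'_conv,out = 1/(2πr h) = 1/(2π·0.100·9.04) = 0.1761 m·K/W
ΣR = 4.368 m·K/W
ΔT = Q'·ΣR = 5.58 × 4.368 = 24.37 K
Heat flows inward, so T_out = T_in + ΔT = 5.82 + 24.37 = 30.2 °C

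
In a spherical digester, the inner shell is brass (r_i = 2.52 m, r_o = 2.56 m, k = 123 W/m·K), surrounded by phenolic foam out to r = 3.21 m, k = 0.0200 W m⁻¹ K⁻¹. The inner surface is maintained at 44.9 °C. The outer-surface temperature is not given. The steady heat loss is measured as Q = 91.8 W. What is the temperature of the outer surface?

Sum the resistances:
  R_brass = (1/2.52 − 1/2.56)/(4πk) = 0.006200/(4π·123) = 4.011×10^-6 K/W
  R_phenolic foam = (1/2.56 − 1/3.21)/(4πk) = 0.07910/(4π·0.0200) = 0.3147 K/W
ΣR = 0.3147 K/W
ΔT = Q·ΣR = 91.8 × 0.3147 = 28.89 K
Heat flows outward, so T_out = T_in − ΔT = 44.9 − 28.89 = 16.0 °C

T_out = 16.0 °C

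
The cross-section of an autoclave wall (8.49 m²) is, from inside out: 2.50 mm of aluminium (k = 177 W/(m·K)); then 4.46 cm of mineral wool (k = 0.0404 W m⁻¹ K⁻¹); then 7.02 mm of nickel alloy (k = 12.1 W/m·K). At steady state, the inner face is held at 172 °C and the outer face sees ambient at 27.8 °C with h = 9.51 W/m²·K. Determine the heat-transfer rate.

Series thermal resistances, inner to outer:
  R_aluminium = L/(kA) = 0.00250/(177·8.49) = 1.664×10^-6 K/W
  R_mineral wool = L/(kA) = 0.0446/(0.0404·8.49) = 0.1300 K/W
  R_nickel alloy = L/(kA) = 0.00702/(12.1·8.49) = 6.834×10^-5 K/W
  R_conv,out = 1/(hA) = 1/(9.51·8.49) = 0.01239 K/W
ΣR = 1.664×10^-6 + 0.1300 + 6.834×10^-5 + 0.01239 = 0.1425 K/W
Q = ΔT/ΣR = (172 °C − 27.8 °C)/0.1425 = 1010 W

Q = 1010 W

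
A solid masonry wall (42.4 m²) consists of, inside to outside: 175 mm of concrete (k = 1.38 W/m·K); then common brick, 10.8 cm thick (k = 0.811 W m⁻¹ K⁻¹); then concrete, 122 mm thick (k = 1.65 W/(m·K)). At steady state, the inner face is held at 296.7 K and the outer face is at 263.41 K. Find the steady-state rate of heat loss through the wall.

Resistance network (inner→outer):
  R_concrete = L/(kA) = 0.175/(1.38·42.4) = 0.002991 K/W
  R_common brick = L/(kA) = 0.108/(0.811·42.4) = 0.003141 K/W
  R_concrete = L/(kA) = 0.122/(1.65·42.4) = 0.001744 K/W
ΣR = 0.002991 + 0.003141 + 0.001744 = 0.007876 K/W
Q = ΔT/ΣR = (296.7 K − 263.41 K)/0.007876 = 4230 W

Q = 4.23 kW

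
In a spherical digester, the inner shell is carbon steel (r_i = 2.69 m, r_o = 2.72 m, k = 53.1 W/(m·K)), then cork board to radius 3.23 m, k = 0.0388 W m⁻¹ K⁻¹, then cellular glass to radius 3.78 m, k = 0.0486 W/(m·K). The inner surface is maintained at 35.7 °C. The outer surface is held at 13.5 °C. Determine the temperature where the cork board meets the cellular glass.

Treat each layer as a resistance in series:
  R_carbon steel = (1/2.69 − 1/2.72)/(4πk) = 0.004100/(4π·53.1) = 6.145×10^-6 K/W
  R_cork board = (1/2.72 − 1/3.23)/(4πk) = 0.05805/(4π·0.0388) = 0.1191 K/W
  R_cellular glass = (1/3.23 − 1/3.78)/(4πk) = 0.04505/(4π·0.0486) = 0.07376 K/W
ΣR = 6.145×10^-6 + 0.1191 + 0.07376 = 0.1929 K/W
Q = ΔT/ΣR = (35.7 °C − 13.5 °C)/0.1929 = 115.1 W
From the inner boundary to the cork board/cellular glass interface, ΣR_partial = 0.1191 K/W.
T_interface = T_in − Q·ΣR_partial = 35.7 °C − (115.1)(0.1191) = 22.0 °C

T = 22.0 °C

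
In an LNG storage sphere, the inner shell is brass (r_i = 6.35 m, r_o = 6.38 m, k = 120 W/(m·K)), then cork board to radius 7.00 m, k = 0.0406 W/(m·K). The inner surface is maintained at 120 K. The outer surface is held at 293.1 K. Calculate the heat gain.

Treat each layer as a resistance in series:
  R_brass = (1/6.35 − 1/6.38)/(4πk) = 7.405×10^-4/(4π·120) = 4.911×10^-7 K/W
  R_cork board = (1/6.38 − 1/7.00)/(4πk) = 0.01388/(4π·0.0406) = 0.02721 K/W
ΣR = 4.911×10^-7 + 0.02721 = 0.02721 K/W
Q = ΔT/ΣR = (120 K − 293.1 K)/0.02721 = -6360 W
(Negative Q ⇒ heat flows inward; heat gain = 6360 W.)

Q = 6.36 kW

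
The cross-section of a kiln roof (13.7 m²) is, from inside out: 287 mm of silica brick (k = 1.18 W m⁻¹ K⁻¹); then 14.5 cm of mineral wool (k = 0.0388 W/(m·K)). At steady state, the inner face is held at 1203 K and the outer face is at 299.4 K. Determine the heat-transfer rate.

Resistance network (inner→outer):
  R_silica brick = L/(kA) = 0.287/(1.18·13.7) = 0.01775 K/W
  R_mineral wool = L/(kA) = 0.145/(0.0388·13.7) = 0.2728 K/W
ΣR = 0.01775 + 0.2728 = 0.2905 K/W
Q = ΔT/ΣR = (1203 K − 299.4 K)/0.2905 = 3110 W

Q = 3.11 kW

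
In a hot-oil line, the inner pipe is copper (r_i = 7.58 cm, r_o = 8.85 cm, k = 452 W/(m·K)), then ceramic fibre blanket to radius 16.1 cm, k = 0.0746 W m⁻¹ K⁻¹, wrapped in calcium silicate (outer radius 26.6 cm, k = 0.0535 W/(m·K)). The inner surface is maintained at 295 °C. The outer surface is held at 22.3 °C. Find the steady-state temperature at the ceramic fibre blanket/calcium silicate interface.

T = 169 °C

Treat each layer as a resistance in series:
  R'_copper = ln(0.0885/0.0758)/(2πk) = 0.1549/(2π·452) = 5.454×10^-5 m·K/W
  R'_ceramic fibre blanket = ln(0.161/0.0885)/(2πk) = 0.5984/(2π·0.0746) = 1.277 m·K/W
  R'_calcium silicate = ln(0.266/0.161)/(2πk) = 0.5021/(2π·0.0535) = 1.494 m·K/W
ΣR = 5.454×10^-5 + 1.277 + 1.494 = 2.771 m·K/W
Q' = ΔT/ΣR = (295 °C − 22.3 °C)/2.771 = 98.41 W/m
From the inner boundary to the ceramic fibre blanket/calcium silicate interface, ΣR_partial = 1.277 m·K/W.
T_interface = T_in − Q'·ΣR_partial = 295 °C − (98.41)(1.277) = 169 °C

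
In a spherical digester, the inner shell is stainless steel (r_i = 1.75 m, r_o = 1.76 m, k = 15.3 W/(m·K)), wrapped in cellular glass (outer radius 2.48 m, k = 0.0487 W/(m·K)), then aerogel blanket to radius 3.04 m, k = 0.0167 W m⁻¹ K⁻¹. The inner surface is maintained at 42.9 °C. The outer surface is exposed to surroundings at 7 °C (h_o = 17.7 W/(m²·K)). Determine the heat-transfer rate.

Q = 57.5 W

Treat each layer as a resistance in series:
  R_stainless steel = (1/1.75 − 1/1.76)/(4πk) = 0.003247/(4π·15.3) = 1.689×10^-5 K/W
  R_cellular glass = (1/1.76 − 1/2.48)/(4πk) = 0.1650/(4π·0.0487) = 0.2695 K/W
  R_aerogel blanket = (1/2.48 − 1/3.04)/(4πk) = 0.07428/(4π·0.0167) = 0.3539 K/W
  R_conv,out = 1/(4πr²h) = 1/(4π·3.04²·17.7) = 4.865×10^-4 K/W
ΣR = 1.689×10^-5 + 0.2695 + 0.3539 + 4.865×10^-4 = 0.6239 K/W
Q = ΔT/ΣR = (42.9 °C − 7 °C)/0.6239 = 57.5 W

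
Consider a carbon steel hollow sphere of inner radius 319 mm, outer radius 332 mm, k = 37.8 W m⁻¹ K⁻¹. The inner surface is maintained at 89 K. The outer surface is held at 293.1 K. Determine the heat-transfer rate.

Q = 7.90×10^5 W

Q = 4πk·ΔT/(1/r₁ − 1/r₂) = 4π × 37.8 × 204.1 / (1/0.319 − 1/0.332) = 7.90×10^5 W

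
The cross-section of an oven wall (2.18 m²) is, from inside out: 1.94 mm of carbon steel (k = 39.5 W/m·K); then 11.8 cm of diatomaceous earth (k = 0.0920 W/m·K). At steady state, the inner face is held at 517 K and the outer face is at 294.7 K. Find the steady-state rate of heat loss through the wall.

Resistance network (inner→outer):
  R_carbon steel = L/(kA) = 0.00194/(39.5·2.18) = 2.253×10^-5 K/W
  R_diatomaceous earth = L/(kA) = 0.118/(0.0920·2.18) = 0.5884 K/W
ΣR = 2.253×10^-5 + 0.5884 = 0.5884 K/W
Q = ΔT/ΣR = (517 K − 294.7 K)/0.5884 = 378 W

Q = 378 W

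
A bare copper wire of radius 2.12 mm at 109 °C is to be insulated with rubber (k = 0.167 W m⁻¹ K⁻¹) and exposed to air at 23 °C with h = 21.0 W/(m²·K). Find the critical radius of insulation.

r_cr = 0.795 cm

For a cylinder, r_cr = k_ins/h = 0.167/21.0 = 0.00795 m = 0.795 cm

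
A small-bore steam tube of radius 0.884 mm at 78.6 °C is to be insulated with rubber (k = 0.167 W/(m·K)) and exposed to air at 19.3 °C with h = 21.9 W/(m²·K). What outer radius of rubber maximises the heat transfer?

For a cylinder, r_cr = k_ins/h = 0.167/21.9 = 0.00763 m = 0.763 cm

r_cr = 0.763 cm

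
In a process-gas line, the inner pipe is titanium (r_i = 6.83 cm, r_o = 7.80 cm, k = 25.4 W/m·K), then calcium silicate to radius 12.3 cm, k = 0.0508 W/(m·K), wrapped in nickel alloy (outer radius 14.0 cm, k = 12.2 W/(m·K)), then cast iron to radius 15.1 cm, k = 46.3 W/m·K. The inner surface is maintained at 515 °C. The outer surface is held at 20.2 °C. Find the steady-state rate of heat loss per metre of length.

Q' = 346 W/m

Treat each layer as a resistance in series:
  R'_titanium = ln(0.0780/0.0683)/(2πk) = 0.1328/(2π·25.4) = 8.321×10^-4 m·K/W
  R'_calcium silicate = ln(0.123/0.0780)/(2πk) = 0.4555/(2π·0.0508) = 1.427 m·K/W
  R'_nickel alloy = ln(0.140/0.123)/(2πk) = 0.1295/(2π·12.2) = 0.001689 m·K/W
  R'_cast iron = ln(0.151/0.140)/(2πk) = 0.07564/(2π·46.3) = 2.600×10^-4 m·K/W
ΣR = 8.321×10^-4 + 1.427 + 0.001689 + 2.600×10^-4 = 1.430 m·K/W
Q' = ΔT/ΣR = (515 °C − 20.2 °C)/1.430 = 346 W/m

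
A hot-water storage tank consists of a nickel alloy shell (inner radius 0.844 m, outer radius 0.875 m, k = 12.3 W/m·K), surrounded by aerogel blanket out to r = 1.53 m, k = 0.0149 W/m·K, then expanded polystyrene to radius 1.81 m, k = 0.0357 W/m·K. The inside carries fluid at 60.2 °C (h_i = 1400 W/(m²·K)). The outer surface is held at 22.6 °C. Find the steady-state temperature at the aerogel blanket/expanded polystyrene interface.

Series thermal resistances, inner to outer:
  R_conv,in = 1/(4πr²h) = 1/(4π·0.844²·1400) = 7.980×10^-5 K/W
  R_nickel alloy = (1/0.844 − 1/0.875)/(4πk) = 0.04198/(4π·12.3) = 2.716×10^-4 K/W
  R_aerogel blanket = (1/0.875 − 1/1.53)/(4πk) = 0.4893/(4π·0.0149) = 2.613 K/W
  R_expanded polystyrene = (1/1.53 − 1/1.81)/(4πk) = 0.1011/(4π·0.0357) = 0.2254 K/W
ΣR = 7.980×10^-5 + 2.716×10^-4 + 2.613 + 0.2254 = 2.839 K/W
Q = ΔT/ΣR = (60.2 °C − 22.6 °C)/2.839 = 13.24 W
From the inner boundary to the aerogel blanket/expanded polystyrene interface, ΣR_partial = 2.613 K/W.
T_interface = T_in − Q·ΣR_partial = 60.2 °C − (13.24)(2.613) = 25.6 °C

T = 25.6 °C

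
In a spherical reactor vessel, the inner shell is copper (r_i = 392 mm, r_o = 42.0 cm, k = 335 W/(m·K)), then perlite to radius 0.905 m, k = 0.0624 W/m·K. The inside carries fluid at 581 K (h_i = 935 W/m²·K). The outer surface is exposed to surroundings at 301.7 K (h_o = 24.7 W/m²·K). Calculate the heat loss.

Treat each layer as a resistance in series:
  R_conv,in = 1/(4πr²h) = 1/(4π·0.392²·935) = 5.539×10^-4 K/W
  R_copper = (1/0.392 − 1/0.420)/(4πk) = 0.1701/(4π·335) = 4.040×10^-5 K/W
  R_perlite = (1/0.420 − 1/0.905)/(4πk) = 1.276/(4π·0.0624) = 1.627 K/W
  R_conv,out = 1/(4πr²h) = 1/(4π·0.905²·24.7) = 0.003934 K/W
ΣR = 5.539×10^-4 + 4.040×10^-5 + 1.627 + 0.003934 = 1.632 K/W
Q = ΔT/ΣR = (581 K − 301.7 K)/1.632 = 171 W

Q = 171 W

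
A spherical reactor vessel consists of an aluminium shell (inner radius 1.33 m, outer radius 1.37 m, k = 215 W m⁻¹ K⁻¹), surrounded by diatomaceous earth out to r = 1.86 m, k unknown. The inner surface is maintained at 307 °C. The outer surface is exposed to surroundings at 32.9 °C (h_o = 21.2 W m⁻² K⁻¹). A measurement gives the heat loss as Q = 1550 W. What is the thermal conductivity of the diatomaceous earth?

ΣR = ΔT/Q = |307 − 32.9|/1550 = 0.1768 K/W
Known resistances:
  R_aluminium = (1/1.33 − 1/1.37)/(4πk) = 0.02195/(4π·215) = 8.125×10^-6 K/W
  R_conv,out = 1/(4πr²h) = 1/(4π·1.86²·21.2) = 0.001085 K/W
R_diatomaceous earth = ΣR − ΣR_known = 0.1768 − 0.001093 = 0.1757 K/W
(1/r₁−1/r₂)/(4πk) = 0.1757 ⇒ k = 0.1923/(4π·0.1757) = 0.0871 W/m·K

k = 0.0871 W/m·K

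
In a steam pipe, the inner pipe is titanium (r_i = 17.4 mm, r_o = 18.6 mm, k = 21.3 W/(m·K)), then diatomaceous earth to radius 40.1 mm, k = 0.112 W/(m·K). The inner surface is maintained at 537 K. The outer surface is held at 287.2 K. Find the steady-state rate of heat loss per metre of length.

Q' = 229 W/m

Resistance network (inner→outer):
  R'_titanium = ln(0.0186/0.0174)/(2πk) = 0.06669/(2π·21.3) = 4.983×10^-4 m·K/W
  R'_diatomaceous earth = ln(0.0401/0.0186)/(2πk) = 0.7682/(2π·0.112) = 1.092 m·K/W
ΣR = 4.983×10^-4 + 1.092 = 1.092 m·K/W
Q' = ΔT/ΣR = (537 K − 287.2 K)/1.092 = 229 W/m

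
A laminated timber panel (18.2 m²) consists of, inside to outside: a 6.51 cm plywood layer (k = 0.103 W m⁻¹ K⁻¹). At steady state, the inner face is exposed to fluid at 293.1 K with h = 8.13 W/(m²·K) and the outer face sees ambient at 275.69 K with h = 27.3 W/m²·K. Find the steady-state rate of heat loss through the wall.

Q = 400 W

Series thermal resistances, inner to outer:
  R_conv,in = 1/(hA) = 1/(8.13·18.2) = 0.006758 K/W
  R_plywood = L/(kA) = 0.0651/(0.103·18.2) = 0.03473 K/W
  R_conv,out = 1/(hA) = 1/(27.3·18.2) = 0.002013 K/W
ΣR = 0.006758 + 0.03473 + 0.002013 = 0.04350 K/W
Q = ΔT/ΣR = (293.1 K − 275.69 K)/0.04350 = 400 W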